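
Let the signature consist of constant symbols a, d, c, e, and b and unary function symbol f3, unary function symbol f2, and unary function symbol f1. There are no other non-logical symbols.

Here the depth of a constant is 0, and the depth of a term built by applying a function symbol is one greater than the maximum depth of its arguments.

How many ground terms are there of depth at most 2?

65

Let N_k = |{terms of depth ≤ k}|. Then N_0 = 5 and N_k = 5 + N_{k-1} + N_{k-1} + N_{k-1} for k ≥ 1 (one summand per function symbol, arity giving the exponent).
N_0 = 5
N_1 = 5 + 5 + 5 + 5 = 20
N_2 = 5 + 20 + 20 + 20 = 65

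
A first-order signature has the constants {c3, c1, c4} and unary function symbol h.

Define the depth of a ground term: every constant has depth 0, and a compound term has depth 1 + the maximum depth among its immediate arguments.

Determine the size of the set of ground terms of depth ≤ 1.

6

Let N_k = |{terms of depth ≤ k}|. Then N_0 = 3 and N_k = 3 + N_{k-1} for k ≥ 1 (one summand per function symbol, arity giving the exponent).
N_0 = 3
N_1 = 3 + 3 = 6
Explicitly: c3, c1, c4, h(c3), h(c1), h(c4).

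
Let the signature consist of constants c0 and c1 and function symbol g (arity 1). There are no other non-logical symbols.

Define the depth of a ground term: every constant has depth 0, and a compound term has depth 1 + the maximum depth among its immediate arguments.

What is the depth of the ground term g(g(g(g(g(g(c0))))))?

6

depth(g(c0)) = 1 + depth(c0) = 1 + 0 = 1
depth(g(g(c0))) = 1 + depth(g(c0)) = 1 + 1 = 2
depth(g(g(g(c0)))) = 1 + depth(g(g(c0))) = 1 + 2 = 3
depth(g(g(g(g(c0))))) = 1 + depth(g(g(g(c0)))) = 1 + 3 = 4
depth(g(g(g(g(g(c0)))))) = 1 + depth(g(g(g(g(c0))))) = 1 + 4 = 5
depth(g(g(g(g(g(g(c0))))))) = 1 + depth(g(g(g(g(g(c0)))))) = 1 + 5 = 6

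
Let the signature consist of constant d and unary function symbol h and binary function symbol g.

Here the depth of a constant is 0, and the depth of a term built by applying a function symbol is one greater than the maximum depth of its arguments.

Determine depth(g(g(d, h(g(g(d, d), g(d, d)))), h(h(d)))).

depth(g(d, d)) = 1 + max(0, 0) = 1
depth(g(g(d, d), g(d, d))) = 1 + max(1, 1) = 2
depth(h(g(g(d, d), g(d, d)))) = 1 + depth(g(g(d, d), g(d, d))) = 1 + 2 = 3
depth(g(d, h(g(g(d, d), g(d, d))))) = 1 + max(0, 3) = 4
depth(h(d)) = 1 + depth(d) = 1 + 0 = 1
depth(h(h(d))) = 1 + depth(h(d)) = 1 + 1 = 2
depth(g(g(d, h(g(g(d, d), g(d, d)))), h(h(d)))) = 1 + max(4, 2) = 5

5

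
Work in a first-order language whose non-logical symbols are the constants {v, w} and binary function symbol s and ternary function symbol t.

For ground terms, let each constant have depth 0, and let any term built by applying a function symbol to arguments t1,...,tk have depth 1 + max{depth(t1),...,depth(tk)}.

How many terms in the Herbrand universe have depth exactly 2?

If N_k denotes the number of depth-≤k ground terms, the 2 constants give N_0 = 2, and each function symbol of arity r contributes N_{k-1}^r new terms at level k: N_k = 2 + N_{k-1}^2 + N_{k-1}^3.
N_0 = 2
N_1 = 2 + 2^2 + 2^3 = 14
N_2 = 2 + 14^2 + 14^3 = 2942
Terms of depth exactly 2: N_2 − N_1 = 2942 − 14 = 2928.

2928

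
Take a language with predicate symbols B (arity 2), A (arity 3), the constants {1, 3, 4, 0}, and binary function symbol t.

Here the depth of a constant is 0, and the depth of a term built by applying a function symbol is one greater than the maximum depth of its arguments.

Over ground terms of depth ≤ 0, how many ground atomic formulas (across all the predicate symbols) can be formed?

80

First count ground terms of depth ≤ 0.
Let N_k count ground terms of depth at most k. Each non-constant term of depth ≤ k is some function symbol applied to depth-≤(k−1) arguments, giving N_k = 4 + N_{k-1}^2.
N_0 = 4
So |H| = 4.
Each predicate of arity r yields |H|^r ground atoms (one per choice of an r-tuple from H):
  B: 4^2 = 16;  A: 4^3 = 64
Total ground atoms: 16 + 64 = 80.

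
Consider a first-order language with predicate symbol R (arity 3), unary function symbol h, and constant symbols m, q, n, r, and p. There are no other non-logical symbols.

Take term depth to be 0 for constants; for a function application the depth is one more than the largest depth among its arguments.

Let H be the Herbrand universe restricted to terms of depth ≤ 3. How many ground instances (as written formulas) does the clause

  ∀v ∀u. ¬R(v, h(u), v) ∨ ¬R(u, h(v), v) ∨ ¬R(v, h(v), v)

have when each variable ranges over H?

Ground terms of depth ≤ 3:
  Let N_k = |{terms of depth ≤ k}|. Then N_0 = 5 and N_k = 5 + N_{k-1} for k ≥ 1 (one summand per function symbol, arity giving the exponent).
  N_0 = 5
  N_1 = 5 + 5 = 10
  N_2 = 5 + 10 = 15
  N_3 = 5 + 15 = 20
So there are 20 ground terms available for substitution.
The body mentions every one of the 2 quantified variables; since ground terms form a free algebra, no two substitutions collapse to the same formula.
Number of ground instances = 20^2 = 400.

400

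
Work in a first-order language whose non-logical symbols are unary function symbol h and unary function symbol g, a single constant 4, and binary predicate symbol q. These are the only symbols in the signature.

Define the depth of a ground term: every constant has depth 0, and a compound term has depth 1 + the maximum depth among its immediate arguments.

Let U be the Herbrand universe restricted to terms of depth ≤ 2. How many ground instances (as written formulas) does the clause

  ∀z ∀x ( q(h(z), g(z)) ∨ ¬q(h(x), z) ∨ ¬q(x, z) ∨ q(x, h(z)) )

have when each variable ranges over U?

49

Ground terms of depth ≤ 2:
  If N_k denotes the number of depth-≤k ground terms, the 1 constant gives N_0 = 1, and each function symbol of arity r contributes N_{k-1}^r new terms at level k: N_k = 1 + N_{k-1} + N_{k-1}.
  N_0 = 1
  N_1 = 1 + 1 + 1 = 3
  N_2 = 1 + 3 + 3 = 7
  Explicitly: 4, h(4), h(h(4)), h(g(4)), g(4), g(h(4)), g(g(4)).
So there are 7 ground terms available for substitution.
The body mentions every one of the 2 quantified variables; since ground terms form a free algebra, no two substitutions collapse to the same formula.
Number of ground instances = 7^2 = 49.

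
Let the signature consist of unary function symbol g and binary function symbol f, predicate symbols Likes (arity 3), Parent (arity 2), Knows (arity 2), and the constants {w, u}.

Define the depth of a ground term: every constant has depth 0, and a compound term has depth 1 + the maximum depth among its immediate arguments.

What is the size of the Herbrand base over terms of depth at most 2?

416176

First count ground terms of depth ≤ 2.
Count level by level. With function symbols g/1, f/2, the terms of depth ≤ k are the 2 constants together with each function applied to depth-≤(k−1) tuples, so N_k = 2 + N_{k-1} + N_{k-1}^2.
N_0 = 2
N_1 = 2 + 2 + 2^2 = 8
N_2 = 2 + 8 + 8^2 = 74
So |H| = 74.
Each predicate of arity r yields |H|^r ground atoms (one per choice of an r-tuple from H):
  Likes: 74^3 = 405224;  Parent: 74^2 = 5476;  Knows: 74^2 = 5476
Total ground atoms: 405224 + 5476 + 5476 = 416176.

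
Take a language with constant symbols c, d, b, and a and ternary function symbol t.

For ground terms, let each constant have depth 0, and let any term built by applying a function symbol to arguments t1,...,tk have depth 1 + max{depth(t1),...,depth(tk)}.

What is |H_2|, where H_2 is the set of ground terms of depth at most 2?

Let N_k = |{terms of depth ≤ k}|. Then N_0 = 4 and N_k = 4 + N_{k-1}^3 for k ≥ 1 (one summand per function symbol, arity giving the exponent).
N_0 = 4
N_1 = 4 + 4^3 = 68
N_2 = 4 + 68^3 = 314436

314436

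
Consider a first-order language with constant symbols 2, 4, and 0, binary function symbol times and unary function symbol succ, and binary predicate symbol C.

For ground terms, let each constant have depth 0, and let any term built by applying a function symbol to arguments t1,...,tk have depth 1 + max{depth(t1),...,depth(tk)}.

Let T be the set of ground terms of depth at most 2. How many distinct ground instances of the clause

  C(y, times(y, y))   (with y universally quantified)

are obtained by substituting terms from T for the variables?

243

Ground terms of depth ≤ 2:
  Write N_k for the number of ground terms of depth ≤ k. A term of depth ≤ k is either a constant or a function symbol applied to arguments of depth ≤ k−1, so N_k = 3 + N_{k-1}^2 + N_{k-1}.
  N_0 = 3
  N_1 = 3 + 3^2 + 3 = 15
  N_2 = 3 + 15^2 + 15 = 243
So there are 243 ground terms available for substitution.
The clause has 1 distinct variable (y), which appears in the body. In the free term algebra distinct substitutions yield syntactically distinct ground instances.
Number of ground instances = 243.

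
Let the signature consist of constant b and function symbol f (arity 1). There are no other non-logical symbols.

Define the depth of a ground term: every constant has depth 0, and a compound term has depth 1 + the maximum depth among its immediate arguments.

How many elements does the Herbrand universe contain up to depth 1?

2

Count level by level. With function symbols f/1, the terms of depth ≤ k are the 1 constant together with each function applied to depth-≤(k−1) tuples, so N_k = 1 + N_{k-1}.
N_0 = 1
N_1 = 1 + 1 = 2
Explicitly: b, f(b).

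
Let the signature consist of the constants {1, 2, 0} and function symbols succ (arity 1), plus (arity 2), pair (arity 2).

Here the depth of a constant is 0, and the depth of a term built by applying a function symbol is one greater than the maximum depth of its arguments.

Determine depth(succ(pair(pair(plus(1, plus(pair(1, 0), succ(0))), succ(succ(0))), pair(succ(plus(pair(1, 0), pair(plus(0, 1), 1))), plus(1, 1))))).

depth(pair(1, 0)) = 1 + max(0, 0) = 1
depth(succ(0)) = 1 + depth(0) = 1 + 0 = 1
depth(plus(pair(1, 0), succ(0))) = 1 + max(1, 1) = 2
depth(plus(1, plus(pair(1, 0), succ(0)))) = 1 + max(0, 2) = 3
depth(succ(succ(0))) = 1 + depth(succ(0)) = 1 + 1 = 2
depth(pair(plus(1, plus(pair(1, 0), succ(0))), succ(succ(0)))) = 1 + max(3, 2) = 4
depth(plus(0, 1)) = 1 + max(0, 0) = 1
depth(pair(plus(0, 1), 1)) = 1 + max(1, 0) = 2
depth(plus(pair(1, 0), pair(plus(0, 1), 1))) = 1 + max(1, 2) = 3
depth(succ(plus(pair(1, 0), pair(plus(0, 1), 1)))) = 1 + depth(plus(pair(1, 0), pair(plus(0, 1), 1))) = 1 + 3 = 4
depth(plus(1, 1)) = 1 + max(0, 0) = 1
depth(pair(succ(plus(pair(1, 0), pair(plus(0, 1), 1))), plus(1, 1))) = 1 + max(4, 1) = 5
depth(pair(pair(plus(1, plus(pair(1, 0), succ(0))), succ(succ(0))), pair(succ(plus(pair(1, 0), pair(plus(0, 1), 1))), plus(1, 1)))) = 1 + max(4, 5) = 6
depth(succ(pair(pair(plus(1, plus(pair(1, 0), succ(0))), succ(succ(0))), pair(succ(plus(pair(1, 0), pair(plus(0, 1), 1))), plus(1, 1))))) = 1 + depth(pair(pair(plus(1, plus(pair(1, 0), succ(0))), succ(succ(0))), pair(succ(plus(pair(1, 0), pair(plus(0, 1), 1))), plus(1, 1)))) = 1 + 6 = 7

7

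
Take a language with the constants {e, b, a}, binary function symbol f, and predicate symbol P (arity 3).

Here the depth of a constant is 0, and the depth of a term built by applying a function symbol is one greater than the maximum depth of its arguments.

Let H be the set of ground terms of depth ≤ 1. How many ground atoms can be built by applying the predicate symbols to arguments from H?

First count ground terms of depth ≤ 1.
If N_k denotes the number of depth-≤k ground terms, the 3 constants give N_0 = 3, and each function symbol of arity r contributes N_{k-1}^r new terms at level k: N_k = 3 + N_{k-1}^2.
N_0 = 3
N_1 = 3 + 3^2 = 12
So |H| = 12.
A ground atom is a predicate applied to a tuple of terms from H, so the count is the sum over predicates of |H|^arity:
  P: 12^3 = 1728
Total ground atoms: 1728.

1728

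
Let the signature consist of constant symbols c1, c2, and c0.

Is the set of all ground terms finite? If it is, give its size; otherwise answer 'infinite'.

There are no function symbols, so every ground term is one of the 3 constants.
The Herbrand universe is {c1, c2, c0}, which is finite with 3 elements.

3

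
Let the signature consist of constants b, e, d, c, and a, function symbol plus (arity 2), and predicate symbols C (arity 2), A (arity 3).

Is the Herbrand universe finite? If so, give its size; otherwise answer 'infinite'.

infinite

The signature has at least one function symbol (plus, arity 2) and at least one constant (b).
Iterating plus gives infinitely many distinct ground terms: b, plus(b, b), plus(plus(b, b), plus(b, b)), ...
So the Herbrand universe is infinite.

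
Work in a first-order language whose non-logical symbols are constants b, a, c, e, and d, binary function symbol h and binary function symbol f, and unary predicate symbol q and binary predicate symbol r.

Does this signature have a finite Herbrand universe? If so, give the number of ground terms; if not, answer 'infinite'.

infinite

The signature has at least one function symbol (h, arity 2) and at least one constant (b).
Iterating h gives infinitely many distinct ground terms: b, h(b, b), h(h(b, b), h(b, b)), ...
So the Herbrand universe is infinite.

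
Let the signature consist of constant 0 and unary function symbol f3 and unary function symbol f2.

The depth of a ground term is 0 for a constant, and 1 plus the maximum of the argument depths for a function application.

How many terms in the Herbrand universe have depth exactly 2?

4

Let N_k = |{terms of depth ≤ k}|. Then N_0 = 1 and N_k = 1 + N_{k-1} + N_{k-1} for k ≥ 1 (one summand per function symbol, arity giving the exponent).
N_0 = 1
N_1 = 1 + 1 + 1 = 3
N_2 = 1 + 3 + 3 = 7
Terms of depth exactly 2: N_2 − N_1 = 7 − 3 = 4.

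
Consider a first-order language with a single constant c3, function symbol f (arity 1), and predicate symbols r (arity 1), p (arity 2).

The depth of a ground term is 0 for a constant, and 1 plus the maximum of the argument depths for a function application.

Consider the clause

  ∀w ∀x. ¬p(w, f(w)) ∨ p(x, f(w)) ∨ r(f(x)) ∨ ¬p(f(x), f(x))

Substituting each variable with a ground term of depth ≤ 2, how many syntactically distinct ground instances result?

9

Ground terms of depth ≤ 2:
  Count level by level. With function symbols f/1, the terms of depth ≤ k are the 1 constant together with each function applied to depth-≤(k−1) tuples, so N_k = 1 + N_{k-1}.
  N_0 = 1
  N_1 = 1 + 1 = 2
  N_2 = 1 + 2 = 3
  Explicitly: c3, f(c3), f(f(c3)).
So there are 3 ground terms available for substitution.
The body mentions every one of the 2 quantified variables; since ground terms form a free algebra, no two substitutions collapse to the same formula.
Number of ground instances = 3^2 = 9.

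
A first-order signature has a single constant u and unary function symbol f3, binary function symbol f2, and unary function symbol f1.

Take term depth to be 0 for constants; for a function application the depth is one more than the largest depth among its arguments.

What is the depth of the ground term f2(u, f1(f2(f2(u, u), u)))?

depth(f2(u, u)) = 1 + max(0, 0) = 1
depth(f2(f2(u, u), u)) = 1 + max(1, 0) = 2
depth(f1(f2(f2(u, u), u))) = 1 + depth(f2(f2(u, u), u)) = 1 + 2 = 3
depth(f2(u, f1(f2(f2(u, u), u)))) = 1 + max(0, 3) = 4

4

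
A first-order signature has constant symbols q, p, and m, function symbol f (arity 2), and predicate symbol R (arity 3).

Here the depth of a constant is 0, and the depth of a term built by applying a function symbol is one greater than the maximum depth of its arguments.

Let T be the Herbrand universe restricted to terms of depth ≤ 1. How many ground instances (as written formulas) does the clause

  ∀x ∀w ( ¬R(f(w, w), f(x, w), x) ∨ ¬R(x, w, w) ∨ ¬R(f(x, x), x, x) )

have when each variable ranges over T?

144

Ground terms of depth ≤ 1:
  Let N_k count ground terms of depth at most k. Each non-constant term of depth ≤ k is some function symbol applied to depth-≤(k−1) arguments, giving N_k = 3 + N_{k-1}^2.
  N_0 = 3
  N_1 = 3 + 3^2 = 12
  Explicitly: q, p, m, f(q, q), f(q, p), f(q, m), f(p, q), f(p, p), f(p, m), f(m, q), f(m, p), f(m, m).
So there are 12 ground terms available for substitution.
There are 2 variables to instantiate (x, w), each occurring in at least one literal, so different choices give different ground instances.
Number of ground instances = 12^2 = 144.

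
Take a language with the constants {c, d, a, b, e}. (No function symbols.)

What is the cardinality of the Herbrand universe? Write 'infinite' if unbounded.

There are no function symbols, so every ground term is one of the 5 constants.
The Herbrand universe is {c, d, a, b, e}, which is finite with 5 elements.

5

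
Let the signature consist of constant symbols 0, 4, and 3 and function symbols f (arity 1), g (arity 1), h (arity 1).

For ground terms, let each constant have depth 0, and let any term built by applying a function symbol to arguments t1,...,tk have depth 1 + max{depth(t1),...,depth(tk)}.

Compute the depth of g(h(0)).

depth(h(0)) = 1 + depth(0) = 1 + 0 = 1
depth(g(h(0))) = 1 + depth(h(0)) = 1 + 1 = 2

2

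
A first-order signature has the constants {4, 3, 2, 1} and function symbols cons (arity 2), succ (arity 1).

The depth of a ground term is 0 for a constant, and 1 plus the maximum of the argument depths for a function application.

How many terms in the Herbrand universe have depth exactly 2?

Write N_k for the number of ground terms of depth ≤ k. A term of depth ≤ k is either a constant or a function symbol applied to arguments of depth ≤ k−1, so N_k = 4 + N_{k-1}^2 + N_{k-1}.
N_0 = 4
N_1 = 4 + 4^2 + 4 = 24
N_2 = 4 + 24^2 + 24 = 604
Terms of depth exactly 2: N_2 − N_1 = 604 − 24 = 580.

580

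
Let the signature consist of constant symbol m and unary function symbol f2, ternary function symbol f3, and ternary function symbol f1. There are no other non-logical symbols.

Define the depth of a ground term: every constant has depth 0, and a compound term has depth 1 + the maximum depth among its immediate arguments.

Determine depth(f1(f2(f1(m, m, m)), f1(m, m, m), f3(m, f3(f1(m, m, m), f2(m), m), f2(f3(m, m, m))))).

depth(f1(m, m, m)) = 1 + max(0, 0, 0) = 1
depth(f2(f1(m, m, m))) = 1 + depth(f1(m, m, m)) = 1 + 1 = 2
depth(f2(m)) = 1 + depth(m) = 1 + 0 = 1
depth(f3(f1(m, m, m), f2(m), m)) = 1 + max(1, 1, 0) = 2
depth(f3(m, m, m)) = 1 + max(0, 0, 0) = 1
depth(f2(f3(m, m, m))) = 1 + depth(f3(m, m, m)) = 1 + 1 = 2
depth(f3(m, f3(f1(m, m, m), f2(m), m), f2(f3(m, m, m)))) = 1 + max(0, 2, 2) = 3
depth(f1(f2(f1(m, m, m)), f1(m, m, m), f3(m, f3(f1(m, m, m), f2(m), m), f2(f3(m, m, m))))) = 1 + max(2, 1, 3) = 4

4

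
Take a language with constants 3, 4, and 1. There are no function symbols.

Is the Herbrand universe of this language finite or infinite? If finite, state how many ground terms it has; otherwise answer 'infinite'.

There are no function symbols, so every ground term is one of the 3 constants.
The Herbrand universe is {3, 4, 1}, which is finite with 3 elements.

3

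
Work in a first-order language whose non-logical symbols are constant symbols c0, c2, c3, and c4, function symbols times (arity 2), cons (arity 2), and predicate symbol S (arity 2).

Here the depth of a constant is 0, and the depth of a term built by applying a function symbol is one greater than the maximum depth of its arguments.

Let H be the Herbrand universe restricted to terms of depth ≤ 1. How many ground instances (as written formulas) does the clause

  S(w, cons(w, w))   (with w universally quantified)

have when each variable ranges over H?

36

Ground terms of depth ≤ 1:
  Count level by level. With function symbols times/2, cons/2, the terms of depth ≤ k are the 4 constants together with each function applied to depth-≤(k−1) tuples, so N_k = 4 + N_{k-1}^2 + N_{k-1}^2.
  N_0 = 4
  N_1 = 4 + 4^2 + 4^2 = 36
So there are 36 ground terms available for substitution.
The body mentions the single quantified variable w; since ground terms form a free algebra, no two substitutions collapse to the same formula.
Number of ground instances = 36.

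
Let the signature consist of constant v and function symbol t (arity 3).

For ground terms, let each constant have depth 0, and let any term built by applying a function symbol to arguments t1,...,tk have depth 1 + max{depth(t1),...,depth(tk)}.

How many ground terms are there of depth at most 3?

730

Let N_k = |{terms of depth ≤ k}|. Then N_0 = 1 and N_k = 1 + N_{k-1}^3 for k ≥ 1 (one summand per function symbol, arity giving the exponent).
N_0 = 1
N_1 = 1 + 1^3 = 2
N_2 = 1 + 2^3 = 9
N_3 = 1 + 9^3 = 730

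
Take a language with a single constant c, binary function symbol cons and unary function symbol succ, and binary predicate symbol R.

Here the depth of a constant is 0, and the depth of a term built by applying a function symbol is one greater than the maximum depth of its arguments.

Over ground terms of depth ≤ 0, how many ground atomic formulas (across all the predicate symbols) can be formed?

First count ground terms of depth ≤ 0.
Write N_k for the number of ground terms of depth ≤ k. A term of depth ≤ k is either a constant or a function symbol applied to arguments of depth ≤ k−1, so N_k = 1 + N_{k-1}^2 + N_{k-1}.
N_0 = 1
So |H| = 1.
Each predicate of arity r yields |H|^r ground atoms (one per choice of an r-tuple from H):
  R: 1^2 = 1
Total ground atoms: 1.

1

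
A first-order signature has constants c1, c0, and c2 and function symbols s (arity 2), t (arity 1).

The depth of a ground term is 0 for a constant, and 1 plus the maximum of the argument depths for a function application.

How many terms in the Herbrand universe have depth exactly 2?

228

Count level by level. With function symbols s/2, t/1, the terms of depth ≤ k are the 3 constants together with each function applied to depth-≤(k−1) tuples, so N_k = 3 + N_{k-1}^2 + N_{k-1}.
N_0 = 3
N_1 = 3 + 3^2 + 3 = 15
N_2 = 3 + 15^2 + 15 = 243
Terms of depth exactly 2: N_2 − N_1 = 243 − 15 = 228.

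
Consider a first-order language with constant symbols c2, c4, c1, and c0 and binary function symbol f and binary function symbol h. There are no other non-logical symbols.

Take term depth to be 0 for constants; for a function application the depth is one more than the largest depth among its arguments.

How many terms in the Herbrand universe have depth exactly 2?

If N_k denotes the number of depth-≤k ground terms, the 4 constants give N_0 = 4, and each function symbol of arity r contributes N_{k-1}^r new terms at level k: N_k = 4 + N_{k-1}^2 + N_{k-1}^2.
N_0 = 4
N_1 = 4 + 4^2 + 4^2 = 36
N_2 = 4 + 36^2 + 36^2 = 2596
Terms of depth exactly 2: N_2 − N_1 = 2596 − 36 = 2560.

2560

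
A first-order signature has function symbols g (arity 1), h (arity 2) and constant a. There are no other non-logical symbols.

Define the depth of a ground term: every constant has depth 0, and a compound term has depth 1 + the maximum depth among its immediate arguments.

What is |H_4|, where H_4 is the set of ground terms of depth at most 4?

If N_k denotes the number of depth-≤k ground terms, the 1 constant gives N_0 = 1, and each function symbol of arity r contributes N_{k-1}^r new terms at level k: N_k = 1 + N_{k-1} + N_{k-1}^2.
N_0 = 1
N_1 = 1 + 1 + 1^2 = 3
N_2 = 1 + 3 + 3^2 = 13
N_3 = 1 + 13 + 13^2 = 183
N_4 = 1 + 183 + 183^2 = 33673

33673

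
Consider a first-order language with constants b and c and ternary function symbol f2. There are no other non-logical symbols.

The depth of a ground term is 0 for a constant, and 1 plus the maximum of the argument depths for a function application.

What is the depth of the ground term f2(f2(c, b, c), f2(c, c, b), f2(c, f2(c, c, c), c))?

3

depth(f2(c, b, c)) = 1 + max(0, 0, 0) = 1
depth(f2(c, c, b)) = 1 + max(0, 0, 0) = 1
depth(f2(c, c, c)) = 1 + max(0, 0, 0) = 1
depth(f2(c, f2(c, c, c), c)) = 1 + max(0, 1, 0) = 2
depth(f2(f2(c, b, c), f2(c, c, b), f2(c, f2(c, c, c), c))) = 1 + max(1, 1, 2) = 3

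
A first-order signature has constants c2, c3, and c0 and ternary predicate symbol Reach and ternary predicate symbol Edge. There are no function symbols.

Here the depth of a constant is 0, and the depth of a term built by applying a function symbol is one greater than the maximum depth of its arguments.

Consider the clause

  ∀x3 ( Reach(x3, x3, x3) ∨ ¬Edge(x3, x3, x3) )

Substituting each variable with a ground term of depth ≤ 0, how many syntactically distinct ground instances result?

Ground terms of depth ≤ 0:
  With no function symbols every ground term is a constant, so there are exactly 3 ground terms at every depth bound.
  N_0 = 3
  Explicitly: c2, c3, c0.
So there are 3 ground terms available for substitution.
There is 1 variable to instantiate (x3),  occurring in at least one literal, so different choices give different ground instances.
Number of ground instances = 3.

3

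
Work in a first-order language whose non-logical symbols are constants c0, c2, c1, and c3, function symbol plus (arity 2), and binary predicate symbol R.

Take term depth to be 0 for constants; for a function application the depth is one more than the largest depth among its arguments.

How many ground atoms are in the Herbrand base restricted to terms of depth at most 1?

First count ground terms of depth ≤ 1.
Let N_k count ground terms of depth at most k. Each non-constant term of depth ≤ k is some function symbol applied to depth-≤(k−1) arguments, giving N_k = 4 + N_{k-1}^2.
N_0 = 4
N_1 = 4 + 4^2 = 20
So |H| = 20.
A ground atom is a predicate applied to a tuple of terms from H, so the count is the sum over predicates of |H|^arity:
  R: 20^2 = 400
Total ground atoms: 400.

400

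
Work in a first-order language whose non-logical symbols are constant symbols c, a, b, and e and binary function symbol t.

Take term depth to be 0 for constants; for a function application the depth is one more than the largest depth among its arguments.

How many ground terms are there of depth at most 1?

20

If N_k denotes the number of depth-≤k ground terms, the 4 constants give N_0 = 4, and each function symbol of arity r contributes N_{k-1}^r new terms at level k: N_k = 4 + N_{k-1}^2.
N_0 = 4
N_1 = 4 + 4^2 = 20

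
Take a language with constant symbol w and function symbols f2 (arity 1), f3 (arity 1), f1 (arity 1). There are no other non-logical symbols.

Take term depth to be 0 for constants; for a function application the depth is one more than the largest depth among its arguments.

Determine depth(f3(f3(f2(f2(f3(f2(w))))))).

depth(f2(w)) = 1 + depth(w) = 1 + 0 = 1
depth(f3(f2(w))) = 1 + depth(f2(w)) = 1 + 1 = 2
depth(f2(f3(f2(w)))) = 1 + depth(f3(f2(w))) = 1 + 2 = 3
depth(f2(f2(f3(f2(w))))) = 1 + depth(f2(f3(f2(w)))) = 1 + 3 = 4
depth(f3(f2(f2(f3(f2(w)))))) = 1 + depth(f2(f2(f3(f2(w))))) = 1 + 4 = 5
depth(f3(f3(f2(f2(f3(f2(w))))))) = 1 + depth(f3(f2(f2(f3(f2(w)))))) = 1 + 5 = 6

6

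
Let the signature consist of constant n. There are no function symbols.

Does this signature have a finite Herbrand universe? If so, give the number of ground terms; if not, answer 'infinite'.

1

There are no function symbols, so the only ground term is the single constant.
The Herbrand universe is {n}, finite with 1 element.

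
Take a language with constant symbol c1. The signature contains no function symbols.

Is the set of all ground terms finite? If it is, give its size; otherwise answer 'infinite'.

1

There are no function symbols, so the only ground term is the single constant.
The Herbrand universe is {c1}, finite with 1 element.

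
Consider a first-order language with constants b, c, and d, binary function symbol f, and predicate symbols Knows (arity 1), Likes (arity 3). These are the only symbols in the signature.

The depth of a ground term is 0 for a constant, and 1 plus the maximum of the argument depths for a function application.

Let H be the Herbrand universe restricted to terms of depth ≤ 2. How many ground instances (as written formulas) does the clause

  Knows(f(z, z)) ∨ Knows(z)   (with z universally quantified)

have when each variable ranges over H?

147

Ground terms of depth ≤ 2:
  Let N_k = |{terms of depth ≤ k}|. Then N_0 = 3 and N_k = 3 + N_{k-1}^2 for k ≥ 1 (one summand per function symbol, arity giving the exponent).
  N_0 = 3
  N_1 = 3 + 3^2 = 12
  N_2 = 3 + 12^2 = 147
So there are 147 ground terms available for substitution.
There is 1 variable to instantiate (z),  occurring in at least one literal, so different choices give different ground instances.
Number of ground instances = 147.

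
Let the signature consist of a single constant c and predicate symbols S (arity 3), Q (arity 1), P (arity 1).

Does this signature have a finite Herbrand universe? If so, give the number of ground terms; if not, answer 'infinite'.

There are no function symbols, so the only ground term is the single constant.
The Herbrand universe is {c}, finite with 1 element.

1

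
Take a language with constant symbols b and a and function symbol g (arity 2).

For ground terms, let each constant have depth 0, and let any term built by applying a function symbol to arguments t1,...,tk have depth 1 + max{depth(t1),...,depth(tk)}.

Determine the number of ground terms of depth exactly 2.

32

Write N_k for the number of ground terms of depth ≤ k. A term of depth ≤ k is either a constant or a function symbol applied to arguments of depth ≤ k−1, so N_k = 2 + N_{k-1}^2.
N_0 = 2
N_1 = 2 + 2^2 = 6
N_2 = 2 + 6^2 = 38
Terms of depth exactly 2: N_2 − N_1 = 38 − 6 = 32.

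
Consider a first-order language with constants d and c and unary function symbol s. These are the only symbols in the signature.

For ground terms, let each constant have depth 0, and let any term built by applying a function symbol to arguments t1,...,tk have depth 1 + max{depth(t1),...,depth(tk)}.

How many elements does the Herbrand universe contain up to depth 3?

Write N_k for the number of ground terms of depth ≤ k. A term of depth ≤ k is either a constant or a function symbol applied to arguments of depth ≤ k−1, so N_k = 2 + N_{k-1}.
N_0 = 2
N_1 = 2 + 2 = 4
N_2 = 2 + 4 = 6
N_3 = 2 + 6 = 8
Explicitly: d, c, s(d), s(c), s(s(d)), s(s(c)), s(s(s(d))), s(s(s(c))).

8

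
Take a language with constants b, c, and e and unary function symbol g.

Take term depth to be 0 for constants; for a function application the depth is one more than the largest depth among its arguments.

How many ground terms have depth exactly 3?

Write N_k for the number of ground terms of depth ≤ k. A term of depth ≤ k is either a constant or a function symbol applied to arguments of depth ≤ k−1, so N_k = 3 + N_{k-1}.
N_0 = 3
N_1 = 3 + 3 = 6
N_2 = 3 + 6 = 9
N_3 = 3 + 9 = 12
Terms of depth exactly 3: N_3 − N_2 = 12 − 9 = 3.

3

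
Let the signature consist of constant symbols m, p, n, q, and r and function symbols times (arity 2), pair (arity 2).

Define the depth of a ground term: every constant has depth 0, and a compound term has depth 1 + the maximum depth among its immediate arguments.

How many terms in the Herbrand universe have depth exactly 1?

50

Write N_k for the number of ground terms of depth ≤ k. A term of depth ≤ k is either a constant or a function symbol applied to arguments of depth ≤ k−1, so N_k = 5 + N_{k-1}^2 + N_{k-1}^2.
N_0 = 5
N_1 = 5 + 5^2 + 5^2 = 55
Terms of depth exactly 1: N_1 − N_0 = 55 − 5 = 50.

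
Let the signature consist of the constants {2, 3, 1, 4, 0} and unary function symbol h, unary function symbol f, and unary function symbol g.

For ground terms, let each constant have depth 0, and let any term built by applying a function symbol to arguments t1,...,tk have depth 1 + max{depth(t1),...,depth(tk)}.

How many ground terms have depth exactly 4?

Count level by level. With function symbols h/1, f/1, g/1, the terms of depth ≤ k are the 5 constants together with each function applied to depth-≤(k−1) tuples, so N_k = 5 + N_{k-1} + N_{k-1} + N_{k-1}.
N_0 = 5
N_1 = 5 + 5 + 5 + 5 = 20
N_2 = 5 + 20 + 20 + 20 = 65
N_3 = 5 + 65 + 65 + 65 = 200
N_4 = 5 + 200 + 200 + 200 = 605
Terms of depth exactly 4: N_4 − N_3 = 605 − 200 = 405.

405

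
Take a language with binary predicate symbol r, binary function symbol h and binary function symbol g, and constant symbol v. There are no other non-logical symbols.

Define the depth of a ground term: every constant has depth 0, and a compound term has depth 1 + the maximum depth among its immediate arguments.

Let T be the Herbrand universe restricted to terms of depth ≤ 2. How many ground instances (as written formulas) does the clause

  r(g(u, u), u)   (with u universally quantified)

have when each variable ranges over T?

19

Ground terms of depth ≤ 2:
  Count level by level. With function symbols h/2, g/2, the terms of depth ≤ k are the 1 constant together with each function applied to depth-≤(k−1) tuples, so N_k = 1 + N_{k-1}^2 + N_{k-1}^2.
  N_0 = 1
  N_1 = 1 + 1^2 + 1^2 = 3
  N_2 = 1 + 3^2 + 3^2 = 19
So there are 19 ground terms available for substitution.
The body mentions the single quantified variable u; since ground terms form a free algebra, no two substitutions collapse to the same formula.
Number of ground instances = 19.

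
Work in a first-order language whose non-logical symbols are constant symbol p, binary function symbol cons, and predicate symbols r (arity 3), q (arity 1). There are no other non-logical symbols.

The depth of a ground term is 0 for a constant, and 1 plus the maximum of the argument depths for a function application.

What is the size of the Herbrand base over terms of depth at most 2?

First count ground terms of depth ≤ 2.
Let N_k = |{terms of depth ≤ k}|. Then N_0 = 1 and N_k = 1 + N_{k-1}^2 for k ≥ 1 (one summand per function symbol, arity giving the exponent).
N_0 = 1
N_1 = 1 + 1^2 = 2
N_2 = 1 + 2^2 = 5
Explicitly: p, cons(p, p), cons(p, cons(p, p)), cons(cons(p, p), p), cons(cons(p, p), cons(p, p)).
So |H| = 5.
Each predicate of arity r yields |H|^r ground atoms (one per choice of an r-tuple from H):
  r: 5^3 = 125;  q: 5
Total ground atoms: 125 + 5 = 130.

130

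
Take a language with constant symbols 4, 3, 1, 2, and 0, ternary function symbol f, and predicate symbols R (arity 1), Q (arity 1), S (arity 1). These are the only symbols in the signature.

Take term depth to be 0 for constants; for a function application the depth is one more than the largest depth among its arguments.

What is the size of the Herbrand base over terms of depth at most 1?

First count ground terms of depth ≤ 1.
Write N_k for the number of ground terms of depth ≤ k. A term of depth ≤ k is either a constant or a function symbol applied to arguments of depth ≤ k−1, so N_k = 5 + N_{k-1}^3.
N_0 = 5
N_1 = 5 + 5^3 = 130
So |H| = 130.
Each predicate of arity r yields |H|^r ground atoms (one per choice of an r-tuple from H):
  R: 130;  Q: 130;  S: 130
Total ground atoms: 130 + 130 + 130 = 390.

390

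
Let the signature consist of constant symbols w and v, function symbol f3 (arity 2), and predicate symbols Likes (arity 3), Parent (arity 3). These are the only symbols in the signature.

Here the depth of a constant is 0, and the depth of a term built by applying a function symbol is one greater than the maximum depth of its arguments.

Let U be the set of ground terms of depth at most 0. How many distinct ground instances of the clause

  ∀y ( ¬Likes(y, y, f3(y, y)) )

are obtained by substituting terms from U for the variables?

Ground terms of depth ≤ 0:
  If N_k denotes the number of depth-≤k ground terms, the 2 constants give N_0 = 2, and each function symbol of arity r contributes N_{k-1}^r new terms at level k: N_k = 2 + N_{k-1}^2.
  N_0 = 2
So there are 2 ground terms available for substitution.
The clause has 1 distinct variable (y), which appears in the body. In the free term algebra distinct substitutions yield syntactically distinct ground instances.
Number of ground instances = 2.

2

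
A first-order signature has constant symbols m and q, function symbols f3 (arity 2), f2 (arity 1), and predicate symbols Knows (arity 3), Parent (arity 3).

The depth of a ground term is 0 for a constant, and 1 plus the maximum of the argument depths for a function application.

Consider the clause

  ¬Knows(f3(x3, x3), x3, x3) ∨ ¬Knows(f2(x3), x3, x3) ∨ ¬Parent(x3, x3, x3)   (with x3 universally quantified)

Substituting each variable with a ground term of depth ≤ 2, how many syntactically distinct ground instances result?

74

Ground terms of depth ≤ 2:
  Count level by level. With function symbols f3/2, f2/1, the terms of depth ≤ k are the 2 constants together with each function applied to depth-≤(k−1) tuples, so N_k = 2 + N_{k-1}^2 + N_{k-1}.
  N_0 = 2
  N_1 = 2 + 2^2 + 2 = 8
  N_2 = 2 + 8^2 + 8 = 74
So there are 74 ground terms available for substitution.
The body mentions the single quantified variable x3; since ground terms form a free algebra, no two substitutions collapse to the same formula.
Number of ground instances = 74.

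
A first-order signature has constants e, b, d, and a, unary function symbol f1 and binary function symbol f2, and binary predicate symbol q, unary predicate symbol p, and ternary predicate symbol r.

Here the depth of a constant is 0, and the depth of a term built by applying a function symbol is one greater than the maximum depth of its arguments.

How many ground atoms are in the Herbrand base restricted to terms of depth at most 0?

84

First count ground terms of depth ≤ 0.
Count level by level. With function symbols f1/1, f2/2, the terms of depth ≤ k are the 4 constants together with each function applied to depth-≤(k−1) tuples, so N_k = 4 + N_{k-1} + N_{k-1}^2.
N_0 = 4
So |H| = 4.
Ground atoms are formed by filling each argument slot of a predicate with a term from H, so an r-ary predicate gives |H|^r atoms:
  q: 4^2 = 16;  p: 4;  r: 4^3 = 64
Total ground atoms: 16 + 4 + 64 = 84.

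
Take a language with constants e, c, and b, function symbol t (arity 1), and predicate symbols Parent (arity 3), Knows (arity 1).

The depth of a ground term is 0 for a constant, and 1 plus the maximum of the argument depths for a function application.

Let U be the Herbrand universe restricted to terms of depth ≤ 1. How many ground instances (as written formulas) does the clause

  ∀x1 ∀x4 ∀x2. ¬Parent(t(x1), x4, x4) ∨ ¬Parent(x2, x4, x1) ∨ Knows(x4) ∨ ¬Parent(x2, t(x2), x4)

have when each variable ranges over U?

216

Ground terms of depth ≤ 1:
  Write N_k for the number of ground terms of depth ≤ k. A term of depth ≤ k is either a constant or a function symbol applied to arguments of depth ≤ k−1, so N_k = 3 + N_{k-1}.
  N_0 = 3
  N_1 = 3 + 3 = 6
  Explicitly: e, c, b, t(e), t(c), t(b).
So there are 6 ground terms available for substitution.
The clause has 3 distinct variables (x1, x4, x2), each appearing in the body. In the free term algebra distinct substitutions yield syntactically distinct ground instances.
Number of ground instances = 6^3 = 216.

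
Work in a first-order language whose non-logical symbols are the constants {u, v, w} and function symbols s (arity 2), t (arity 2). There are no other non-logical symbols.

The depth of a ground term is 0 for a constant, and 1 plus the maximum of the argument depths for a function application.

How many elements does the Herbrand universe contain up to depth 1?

21

Count level by level. With function symbols s/2, t/2, the terms of depth ≤ k are the 3 constants together with each function applied to depth-≤(k−1) tuples, so N_k = 3 + N_{k-1}^2 + N_{k-1}^2.
N_0 = 3
N_1 = 3 + 3^2 + 3^2 = 21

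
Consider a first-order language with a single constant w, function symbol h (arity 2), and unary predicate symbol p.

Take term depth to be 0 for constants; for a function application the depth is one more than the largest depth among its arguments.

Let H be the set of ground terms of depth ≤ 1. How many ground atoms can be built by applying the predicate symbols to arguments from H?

2

First count ground terms of depth ≤ 1.
Let N_k = |{terms of depth ≤ k}|. Then N_0 = 1 and N_k = 1 + N_{k-1}^2 for k ≥ 1 (one summand per function symbol, arity giving the exponent).
N_0 = 1
N_1 = 1 + 1^2 = 2
So |H| = 2.
Ground atoms are formed by filling each argument slot of a predicate with a term from H, so an r-ary predicate gives |H|^r atoms:
  p: 2
Total ground atoms: 2.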